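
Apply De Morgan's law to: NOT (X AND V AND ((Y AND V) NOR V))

NOT X OR NOT V OR NOT ((Y AND V) NOR V)
De Morgan's: NOT(AND of terms) = OR of negations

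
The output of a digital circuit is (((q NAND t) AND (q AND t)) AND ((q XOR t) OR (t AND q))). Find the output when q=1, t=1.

Substituting: (((1 NAND 1) AND (1 AND 1)) AND ((1 XOR 1) OR (1 AND 1)))
= 0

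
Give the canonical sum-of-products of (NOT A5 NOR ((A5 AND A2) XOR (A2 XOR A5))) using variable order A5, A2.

Σm() = FALSE (no minterms)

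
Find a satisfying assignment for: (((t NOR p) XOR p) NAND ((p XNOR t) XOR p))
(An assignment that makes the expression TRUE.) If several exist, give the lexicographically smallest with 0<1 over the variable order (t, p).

t=1, p=0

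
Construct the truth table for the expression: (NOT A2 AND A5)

A2 | A5 | Output
----------------
0 | 0 | 0
0 | 1 | 1
1 | 0 | 0
1 | 1 | 0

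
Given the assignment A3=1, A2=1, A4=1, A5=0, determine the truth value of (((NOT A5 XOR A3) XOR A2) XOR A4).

Substituting: (((NOT 0 XOR 1) XOR 1) XOR 1)
= 0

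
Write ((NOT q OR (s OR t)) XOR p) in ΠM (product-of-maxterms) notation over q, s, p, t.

ΠM(2, 3, 6, 7, 8, 11, 14, 15) = (q OR s OR NOT p OR t) AND (q OR s OR NOT p OR NOT t) AND (q OR NOT s OR NOT p OR t) AND (q OR NOT s OR NOT p OR NOT t) AND (NOT q OR s OR p OR t) AND (NOT q OR s OR NOT p OR NOT t) AND (NOT q OR NOT s OR NOT p OR t) AND (NOT q OR NOT s OR NOT p OR NOT t)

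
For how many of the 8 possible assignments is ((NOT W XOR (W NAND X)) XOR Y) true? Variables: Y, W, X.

Satisfying assignments: (0,1,0), (1,0,0), (1,0,1), (1,1,1)
Count: 4 out of 8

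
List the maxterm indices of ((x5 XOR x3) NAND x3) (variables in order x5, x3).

ΠM(1) = (x5 OR NOT x3)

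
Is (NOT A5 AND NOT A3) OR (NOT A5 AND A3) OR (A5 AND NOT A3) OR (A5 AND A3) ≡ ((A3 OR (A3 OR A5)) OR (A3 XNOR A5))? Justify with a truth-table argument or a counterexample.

Yes, they are equivalent — the two output columns agree on all 4 assignments:
A5 | A3 | Expression 1 | Expression 2
-------------------------------------
0 | 0 | 1 | 1
0 | 1 | 1 | 1
1 | 0 | 1 | 1
1 | 1 | 1 | 1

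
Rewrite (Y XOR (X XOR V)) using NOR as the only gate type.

((((Y NOR ((((X NOR V) NOR (X NOR V)) NOR ((X NOR V) NOR (X NOR V))) NOR ((((X NOR X) NOR (V NOR V)) NOR ((X NOR X) NOR (V NOR V))) NOR (((X NOR X) NOR (V NOR V)) NOR ((X NOR X) NOR (V NOR V)))))) NOR (Y NOR ((((X NOR V) NOR (X NOR V)) NOR ((X NOR V) NOR (X NOR V))) NOR ((((X NOR X) NOR (V NOR V)) NOR ((X NOR X) NOR (V NOR V))) NOR (((X NOR X) NOR (V NOR V)) NOR ((X NOR X) NOR (V NOR V))))))) NOR ((Y NOR ((((X NOR V) NOR (X NOR V)) NOR ((X NOR V) NOR (X NOR V))) NOR ((((X NOR X) NOR (V NOR V)) NOR ((X NOR X) NOR (V NOR V))) NOR (((X NOR X) NOR (V NOR V)) NOR ((X NOR X) NOR (V NOR V)))))) NOR (Y NOR ((((X NOR V) NOR (X NOR V)) NOR ((X NOR V) NOR (X NOR V))) NOR ((((X NOR X) NOR (V NOR V)) NOR ((X NOR X) NOR (V NOR V))) NOR (((X NOR X) NOR (V NOR V)) NOR ((X NOR X) NOR (V NOR V)))))))) NOR ((((Y NOR Y) NOR (((((X NOR V) NOR (X NOR V)) NOR ((X NOR V) NOR (X NOR V))) NOR ((((X NOR X) NOR (V NOR V)) NOR ((X NOR X) NOR (V NOR V))) NOR (((X NOR X) NOR (V NOR V)) NOR ((X NOR X) NOR (V NOR V))))) NOR ((((X NOR V) NOR (X NOR V)) NOR ((X NOR V) NOR (X NOR V))) NOR ((((X NOR X) NOR (V NOR V)) NOR ((X NOR X) NOR (V NOR V))) NOR (((X NOR X) NOR (V NOR V)) NOR ((X NOR X) NOR (V NOR V))))))) NOR ((Y NOR Y) NOR (((((X NOR V) NOR (X NOR V)) NOR ((X NOR V) NOR (X NOR V))) NOR ((((X NOR X) NOR (V NOR V)) NOR ((X NOR X) NOR (V NOR V))) NOR (((X NOR X) NOR (V NOR V)) NOR ((X NOR X) NOR (V NOR V))))) NOR ((((X NOR V) NOR (X NOR V)) NOR ((X NOR V) NOR (X NOR V))) NOR ((((X NOR X) NOR (V NOR V)) NOR ((X NOR X) NOR (V NOR V))) NOR (((X NOR X) NOR (V NOR V)) NOR ((X NOR X) NOR (V NOR V)))))))) NOR (((Y NOR Y) NOR (((((X NOR V) NOR (X NOR V)) NOR ((X NOR V) NOR (X NOR V))) NOR ((((X NOR X) NOR (V NOR V)) NOR ((X NOR X) NOR (V NOR V))) NOR (((X NOR X) NOR (V NOR V)) NOR ((X NOR X) NOR (V NOR V))))) NOR ((((X NOR V) NOR (X NOR V)) NOR ((X NOR V) NOR (X NOR V))) NOR ((((X NOR X) NOR (V NOR V)) NOR ((X NOR X) NOR (V NOR V))) NOR (((X NOR X) NOR (V NOR V)) NOR ((X NOR X) NOR (V NOR V))))))) NOR ((Y NOR Y) NOR (((((X NOR V) NOR (X NOR V)) NOR ((X NOR V) NOR (X NOR V))) NOR ((((X NOR X) NOR (V NOR V)) NOR ((X NOR X) NOR (V NOR V))) NOR (((X NOR X) NOR (V NOR V)) NOR ((X NOR X) NOR (V NOR V))))) NOR ((((X NOR V) NOR (X NOR V)) NOR ((X NOR V) NOR (X NOR V))) NOR ((((X NOR X) NOR (V NOR V)) NOR ((X NOR X) NOR (V NOR V))) NOR (((X NOR X) NOR (V NOR V)) NOR ((X NOR X) NOR (V NOR V))))))))))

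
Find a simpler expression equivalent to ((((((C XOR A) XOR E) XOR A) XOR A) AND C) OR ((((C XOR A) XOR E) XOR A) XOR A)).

By absorption (E OR (E AND v) = E) then XOR self-cancellation ((E XOR v) XOR v = E):
= ((C XOR A) XOR E)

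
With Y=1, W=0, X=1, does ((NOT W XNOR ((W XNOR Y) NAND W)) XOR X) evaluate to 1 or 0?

Substituting: ((NOT 0 XNOR ((0 XNOR 1) NAND 0)) XOR 1)
= 0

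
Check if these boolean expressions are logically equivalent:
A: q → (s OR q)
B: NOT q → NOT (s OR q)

No, Inverse is not equivalent to original (counterexample: q=0, s=1, t=0)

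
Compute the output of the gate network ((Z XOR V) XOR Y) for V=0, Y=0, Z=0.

Substituting: ((0 XOR 0) XOR 0)
= 0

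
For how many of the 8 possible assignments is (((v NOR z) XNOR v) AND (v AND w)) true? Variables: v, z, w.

No assignment satisfies the expression.
Count: 0 out of 8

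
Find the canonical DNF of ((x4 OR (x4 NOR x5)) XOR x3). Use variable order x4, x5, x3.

(NOT x4 AND NOT x5 AND NOT x3) OR (NOT x4 AND x5 AND x3) OR (x4 AND NOT x5 AND NOT x3) OR (x4 AND x5 AND NOT x3)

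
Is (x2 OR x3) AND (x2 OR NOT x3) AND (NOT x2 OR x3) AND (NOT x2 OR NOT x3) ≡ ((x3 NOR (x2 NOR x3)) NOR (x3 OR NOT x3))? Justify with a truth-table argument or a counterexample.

Yes, they are equivalent — the two output columns agree on all 4 assignments:
x2 | x3 | Expression 1 | Expression 2
-------------------------------------
0 | 0 | 0 | 0
0 | 1 | 0 | 0
1 | 0 | 0 | 0
1 | 1 | 0 | 0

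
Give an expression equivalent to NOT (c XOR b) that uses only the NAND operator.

(((c NAND (c NAND b)) NAND (b NAND (c NAND b))) NAND ((c NAND (c NAND b)) NAND (b NAND (c NAND b))))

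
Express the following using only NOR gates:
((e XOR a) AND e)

((((((e NOR a) NOR (e NOR a)) NOR ((e NOR a) NOR (e NOR a))) NOR ((((e NOR e) NOR (a NOR a)) NOR ((e NOR e) NOR (a NOR a))) NOR (((e NOR e) NOR (a NOR a)) NOR ((e NOR e) NOR (a NOR a))))) NOR ((((e NOR a) NOR (e NOR a)) NOR ((e NOR a) NOR (e NOR a))) NOR ((((e NOR e) NOR (a NOR a)) NOR ((e NOR e) NOR (a NOR a))) NOR (((e NOR e) NOR (a NOR a)) NOR ((e NOR e) NOR (a NOR a)))))) NOR (e NOR e))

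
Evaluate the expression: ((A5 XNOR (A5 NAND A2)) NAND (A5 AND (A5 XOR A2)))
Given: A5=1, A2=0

Substituting: ((1 XNOR (1 NAND 0)) NAND (1 AND (1 XOR 0)))
= 0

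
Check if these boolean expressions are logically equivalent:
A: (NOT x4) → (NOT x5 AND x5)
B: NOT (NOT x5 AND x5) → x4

Yes, Contrapositive is always equivalent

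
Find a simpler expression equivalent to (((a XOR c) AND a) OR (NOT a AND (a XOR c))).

By distribution ((E AND v) OR (E AND NOT v) = E):
= (a XOR c)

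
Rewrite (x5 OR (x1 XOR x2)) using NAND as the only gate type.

((x5 NAND x5) NAND (((x1 NAND (x1 NAND x2)) NAND (x2 NAND (x1 NAND x2))) NAND ((x1 NAND (x1 NAND x2)) NAND (x2 NAND (x1 NAND x2)))))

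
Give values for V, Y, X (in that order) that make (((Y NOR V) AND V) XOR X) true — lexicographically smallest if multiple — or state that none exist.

V=0, Y=0, X=1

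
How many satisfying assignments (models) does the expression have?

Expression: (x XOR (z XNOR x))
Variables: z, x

Satisfying assignments: (0,0), (0,1)
Count: 2 out of 4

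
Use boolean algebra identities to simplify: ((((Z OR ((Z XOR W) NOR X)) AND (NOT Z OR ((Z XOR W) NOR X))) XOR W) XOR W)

By XOR self-cancellation ((E XOR v) XOR v = E) then distribution ((E OR v) AND (E OR NOT v) = E):
= ((Z XOR W) NOR X)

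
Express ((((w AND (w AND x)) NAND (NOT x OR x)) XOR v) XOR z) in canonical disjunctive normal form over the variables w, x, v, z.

(NOT w AND NOT x AND NOT v AND NOT z) OR (NOT w AND NOT x AND v AND z) OR (NOT w AND x AND NOT v AND NOT z) OR (NOT w AND x AND v AND z) OR (w AND NOT x AND NOT v AND NOT z) OR (w AND NOT x AND v AND z) OR (w AND x AND NOT v AND z) OR (w AND x AND v AND NOT z)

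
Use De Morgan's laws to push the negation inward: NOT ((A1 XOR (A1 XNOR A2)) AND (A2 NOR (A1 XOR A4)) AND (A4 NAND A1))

NOT (A1 XOR (A1 XNOR A2)) OR NOT (A2 NOR (A1 XOR A4)) OR NOT (A4 NAND A1)
De Morgan's: NOT(AND of terms) = OR of negations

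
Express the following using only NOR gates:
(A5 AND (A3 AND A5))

((A5 NOR A5) NOR (((A3 NOR A3) NOR (A5 NOR A5)) NOR ((A3 NOR A3) NOR (A5 NOR A5))))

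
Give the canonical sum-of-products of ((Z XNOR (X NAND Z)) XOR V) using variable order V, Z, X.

Σm(2, 4, 5, 7) = (NOT V AND Z AND NOT X) OR (V AND NOT Z AND NOT X) OR (V AND NOT Z AND X) OR (V AND Z AND X)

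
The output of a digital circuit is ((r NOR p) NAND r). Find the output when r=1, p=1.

Substituting: ((1 NOR 1) NAND 1)
= 1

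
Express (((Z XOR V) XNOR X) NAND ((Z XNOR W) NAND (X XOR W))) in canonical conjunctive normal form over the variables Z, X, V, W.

(Z OR X OR V OR W) AND (Z OR X OR V OR NOT W) AND (Z OR NOT X OR NOT V OR NOT W) AND (NOT Z OR X OR NOT V OR W) AND (NOT Z OR NOT X OR V OR W) AND (NOT Z OR NOT X OR V OR NOT W)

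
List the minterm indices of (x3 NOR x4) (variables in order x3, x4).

Σm(0) = (NOT x3 AND NOT x4)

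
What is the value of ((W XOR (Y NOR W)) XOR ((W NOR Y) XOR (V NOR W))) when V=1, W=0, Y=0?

Substituting: ((0 XOR (0 NOR 0)) XOR ((0 NOR 0) XOR (1 NOR 0)))
= 0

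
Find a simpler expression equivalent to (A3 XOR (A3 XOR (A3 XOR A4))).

By XOR self-cancellation ((E XOR v) XOR v = E):
= (A3 XOR A4)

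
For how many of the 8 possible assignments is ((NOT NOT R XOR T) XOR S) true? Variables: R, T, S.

Satisfying assignments: (0,0,1), (0,1,0), (1,0,0), (1,1,1)
Count: 4 out of 8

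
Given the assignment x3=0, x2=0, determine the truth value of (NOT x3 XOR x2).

Substituting: (NOT 0 XOR 0)
= 1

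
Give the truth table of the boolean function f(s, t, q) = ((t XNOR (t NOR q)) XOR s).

s | t | q | Output
------------------
0 | 0 | 0 | 0
0 | 0 | 1 | 1
0 | 1 | 0 | 0
0 | 1 | 1 | 0
1 | 0 | 0 | 1
1 | 0 | 1 | 0
1 | 1 | 0 | 1
1 | 1 | 1 | 1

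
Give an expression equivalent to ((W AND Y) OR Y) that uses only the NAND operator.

((((W NAND Y) NAND (W NAND Y)) NAND ((W NAND Y) NAND (W NAND Y))) NAND (Y NAND Y))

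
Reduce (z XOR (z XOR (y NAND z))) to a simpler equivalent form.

By XOR self-cancellation ((E XOR v) XOR v = E):
= (y NAND z)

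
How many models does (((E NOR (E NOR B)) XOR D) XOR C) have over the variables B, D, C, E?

Satisfying assignments: (0,0,1,0), (0,0,1,1), (0,1,0,0), (0,1,0,1), (1,0,0,0), (1,0,1,1), (1,1,0,1), (1,1,1,0)
Count: 8 out of 16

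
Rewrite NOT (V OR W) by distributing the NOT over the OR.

NOT V AND NOT W
De Morgan's: NOT(OR of terms) = AND of negations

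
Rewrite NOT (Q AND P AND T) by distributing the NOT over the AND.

NOT Q OR NOT P OR NOT T
De Morgan's: NOT(AND of terms) = OR of negations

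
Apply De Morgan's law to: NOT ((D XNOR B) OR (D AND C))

NOT (D XNOR B) AND NOT (D AND C)
De Morgan's: NOT(OR of terms) = AND of negations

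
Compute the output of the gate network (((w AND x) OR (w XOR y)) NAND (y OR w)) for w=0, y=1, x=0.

Substituting: (((0 AND 0) OR (0 XOR 1)) NAND (1 OR 0))
= 0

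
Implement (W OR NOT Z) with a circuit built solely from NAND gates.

((W NAND W) NAND ((Z NAND Z) NAND (Z NAND Z)))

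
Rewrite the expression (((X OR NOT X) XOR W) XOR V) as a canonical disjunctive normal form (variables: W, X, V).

(NOT W AND NOT X AND NOT V) OR (NOT W AND X AND NOT V) OR (W AND NOT X AND V) OR (W AND X AND V)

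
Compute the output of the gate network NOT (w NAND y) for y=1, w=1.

Substituting: NOT (1 NAND 1)
= 1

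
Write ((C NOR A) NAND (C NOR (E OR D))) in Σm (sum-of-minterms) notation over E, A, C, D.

Σm(1, 2, 3, 4, 5, 6, 7, 8, 9, 10, 11, 12, 13, 14, 15) = (NOT E AND NOT A AND NOT C AND D) OR (NOT E AND NOT A AND C AND NOT D) OR (NOT E AND NOT A AND C AND D) OR (NOT E AND A AND NOT C AND NOT D) OR (NOT E AND A AND NOT C AND D) OR (NOT E AND A AND C AND NOT D) OR (NOT E AND A AND C AND D) OR (E AND NOT A AND NOT C AND NOT D) OR (E AND NOT A AND NOT C AND D) OR (E AND NOT A AND C AND NOT D) OR (E AND NOT A AND C AND D) OR (E AND A AND NOT C AND NOT D) OR (E AND A AND NOT C AND D) OR (E AND A AND C AND NOT D) OR (E AND A AND C AND D)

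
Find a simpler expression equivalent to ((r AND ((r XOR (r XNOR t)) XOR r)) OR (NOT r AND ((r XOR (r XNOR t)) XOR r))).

By distribution ((E AND v) OR (E AND NOT v) = E) then XOR self-cancellation ((E XOR v) XOR v = E):
= (r XNOR t)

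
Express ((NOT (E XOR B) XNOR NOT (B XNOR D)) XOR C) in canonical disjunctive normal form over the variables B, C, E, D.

(NOT B AND NOT C AND NOT E AND D) OR (NOT B AND NOT C AND E AND NOT D) OR (NOT B AND C AND NOT E AND NOT D) OR (NOT B AND C AND E AND D) OR (B AND NOT C AND NOT E AND D) OR (B AND NOT C AND E AND NOT D) OR (B AND C AND NOT E AND NOT D) OR (B AND C AND E AND D)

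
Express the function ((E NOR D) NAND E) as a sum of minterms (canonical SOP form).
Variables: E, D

Σm(0, 1, 2, 3) = (NOT E AND NOT D) OR (NOT E AND D) OR (E AND NOT D) OR (E AND D)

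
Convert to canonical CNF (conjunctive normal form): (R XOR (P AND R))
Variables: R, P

(R OR P) AND (R OR NOT P) AND (NOT R OR NOT P)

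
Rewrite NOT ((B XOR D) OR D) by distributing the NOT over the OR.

NOT (B XOR D) AND NOT D
De Morgan's: NOT(OR of terms) = AND of negations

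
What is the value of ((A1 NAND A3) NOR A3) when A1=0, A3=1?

Substituting: ((0 NAND 1) NOR 1)
= 0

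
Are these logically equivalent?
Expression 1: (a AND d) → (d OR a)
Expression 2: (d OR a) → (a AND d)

No, Converse is not equivalent to original (counterexample: d=0, a=1)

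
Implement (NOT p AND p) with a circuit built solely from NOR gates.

(((p NOR p) NOR (p NOR p)) NOR (p NOR p))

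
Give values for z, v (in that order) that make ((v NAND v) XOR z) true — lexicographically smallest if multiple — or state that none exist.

z=0, v=0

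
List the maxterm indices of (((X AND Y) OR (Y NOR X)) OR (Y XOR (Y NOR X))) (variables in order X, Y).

ΠM(2) = (NOT X OR Y)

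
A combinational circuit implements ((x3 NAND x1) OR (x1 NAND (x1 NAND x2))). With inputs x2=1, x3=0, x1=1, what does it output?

Substituting: ((0 NAND 1) OR (1 NAND (1 NAND 1)))
= 1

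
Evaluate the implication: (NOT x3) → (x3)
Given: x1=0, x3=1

Antecedent (NOT x3) = 0; consequent (x3) = 1.
0 → 1 = 1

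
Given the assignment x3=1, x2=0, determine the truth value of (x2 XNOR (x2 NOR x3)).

Substituting: (0 XNOR (0 NOR 1))
= 1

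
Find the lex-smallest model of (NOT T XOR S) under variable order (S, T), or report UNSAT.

S=0, T=0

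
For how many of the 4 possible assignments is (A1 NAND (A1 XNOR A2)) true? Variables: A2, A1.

Satisfying assignments: (0,0), (0,1), (1,0)
Count: 3 out of 4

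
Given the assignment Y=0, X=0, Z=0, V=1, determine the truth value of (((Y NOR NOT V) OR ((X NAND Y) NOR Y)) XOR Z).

Substituting: (((0 NOR NOT 1) OR ((0 NAND 0) NOR 0)) XOR 0)
= 1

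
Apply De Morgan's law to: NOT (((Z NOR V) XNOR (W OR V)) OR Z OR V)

NOT ((Z NOR V) XNOR (W OR V)) AND NOT Z AND NOT V
De Morgan's: NOT(OR of terms) = AND of negations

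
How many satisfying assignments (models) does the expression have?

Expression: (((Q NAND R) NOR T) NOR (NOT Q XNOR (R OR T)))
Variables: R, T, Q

Satisfying assignments: (0,0,0), (0,1,1), (1,1,1)
Count: 3 out of 8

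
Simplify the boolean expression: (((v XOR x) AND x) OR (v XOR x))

By absorption (E OR (E AND v) = E):
= (v XOR x)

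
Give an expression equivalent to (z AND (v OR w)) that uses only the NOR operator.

((z NOR z) NOR (((v NOR w) NOR (v NOR w)) NOR ((v NOR w) NOR (v NOR w))))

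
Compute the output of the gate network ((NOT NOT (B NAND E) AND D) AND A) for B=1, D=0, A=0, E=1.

Substituting: ((NOT NOT (1 NAND 1) AND 0) AND 0)
= 0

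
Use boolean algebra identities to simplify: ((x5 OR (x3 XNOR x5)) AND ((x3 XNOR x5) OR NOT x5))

By distribution ((E OR v) AND (E OR NOT v) = E):
= (x3 XNOR x5)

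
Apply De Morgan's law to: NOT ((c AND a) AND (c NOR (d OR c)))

NOT (c AND a) OR NOT (c NOR (d OR c))
De Morgan's: NOT(AND of terms) = OR of negations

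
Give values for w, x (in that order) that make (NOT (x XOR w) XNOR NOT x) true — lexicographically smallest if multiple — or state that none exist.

w=0, x=0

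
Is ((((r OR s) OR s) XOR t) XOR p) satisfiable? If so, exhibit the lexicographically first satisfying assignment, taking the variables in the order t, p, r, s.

t=0, p=0, r=0, s=1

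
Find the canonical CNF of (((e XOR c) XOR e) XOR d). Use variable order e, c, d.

(e OR c OR d) AND (e OR NOT c OR NOT d) AND (NOT e OR c OR d) AND (NOT e OR NOT c OR NOT d)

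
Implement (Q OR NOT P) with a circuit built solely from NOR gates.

((Q NOR (P NOR P)) NOR (Q NOR (P NOR P)))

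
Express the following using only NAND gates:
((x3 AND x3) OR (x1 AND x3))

((((x3 NAND x3) NAND (x3 NAND x3)) NAND ((x3 NAND x3) NAND (x3 NAND x3))) NAND (((x1 NAND x3) NAND (x1 NAND x3)) NAND ((x1 NAND x3) NAND (x1 NAND x3))))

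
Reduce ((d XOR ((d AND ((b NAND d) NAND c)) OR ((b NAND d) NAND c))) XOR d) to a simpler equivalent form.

By XOR self-cancellation ((E XOR v) XOR v = E) then absorption (E OR (E AND v) = E):
= ((b NAND d) NAND c)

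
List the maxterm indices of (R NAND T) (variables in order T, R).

ΠM(3) = (NOT T OR NOT R)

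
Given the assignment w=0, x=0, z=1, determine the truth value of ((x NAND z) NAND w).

Substituting: ((0 NAND 1) NAND 0)
= 1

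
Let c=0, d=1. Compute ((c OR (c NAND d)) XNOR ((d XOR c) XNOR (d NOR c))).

Substituting: ((0 OR (0 NAND 1)) XNOR ((1 XOR 0) XNOR (1 NOR 0)))
= 0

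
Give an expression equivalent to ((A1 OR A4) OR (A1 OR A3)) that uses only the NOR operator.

((((A1 NOR A4) NOR (A1 NOR A4)) NOR ((A1 NOR A3) NOR (A1 NOR A3))) NOR (((A1 NOR A4) NOR (A1 NOR A4)) NOR ((A1 NOR A3) NOR (A1 NOR A3))))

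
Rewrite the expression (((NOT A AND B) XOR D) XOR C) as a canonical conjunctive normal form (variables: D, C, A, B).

(D OR C OR A OR B) AND (D OR C OR NOT A OR B) AND (D OR C OR NOT A OR NOT B) AND (D OR NOT C OR A OR NOT B) AND (NOT D OR C OR A OR NOT B) AND (NOT D OR NOT C OR A OR B) AND (NOT D OR NOT C OR NOT A OR B) AND (NOT D OR NOT C OR NOT A OR NOT B)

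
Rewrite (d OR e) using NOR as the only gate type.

((d NOR e) NOR (d NOR e))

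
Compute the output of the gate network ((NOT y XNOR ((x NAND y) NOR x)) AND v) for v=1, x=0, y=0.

Substituting: ((NOT 0 XNOR ((0 NAND 0) NOR 0)) AND 1)
= 0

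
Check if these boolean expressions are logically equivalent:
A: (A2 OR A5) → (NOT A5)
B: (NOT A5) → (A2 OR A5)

No, Converse is not equivalent to original (counterexample: A2=0, A5=0)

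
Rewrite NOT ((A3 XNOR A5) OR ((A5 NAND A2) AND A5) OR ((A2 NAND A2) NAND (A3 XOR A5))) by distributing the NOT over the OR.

NOT (A3 XNOR A5) AND NOT ((A5 NAND A2) AND A5) AND NOT ((A2 NAND A2) NAND (A3 XOR A5))
De Morgan's: NOT(OR of terms) = AND of negations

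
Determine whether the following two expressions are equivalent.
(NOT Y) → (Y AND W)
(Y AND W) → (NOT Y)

No, Converse is not equivalent to original (counterexample: W=0, Z=0, Y=0)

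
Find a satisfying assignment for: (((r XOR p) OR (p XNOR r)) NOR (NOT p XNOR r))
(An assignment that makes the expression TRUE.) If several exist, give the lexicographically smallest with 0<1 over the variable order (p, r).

UNSATISFIABLE - no assignment makes this expression true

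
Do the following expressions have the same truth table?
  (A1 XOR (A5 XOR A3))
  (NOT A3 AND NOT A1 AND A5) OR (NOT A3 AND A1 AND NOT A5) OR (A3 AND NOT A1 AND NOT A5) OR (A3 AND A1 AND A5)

Yes, they are equivalent — the two output columns agree on all 8 assignments:
A3 | A1 | A5 | Expression 1 | Expression 2
------------------------------------------
0 | 0 | 0 | 0 | 0
0 | 0 | 1 | 1 | 1
0 | 1 | 0 | 1 | 1
0 | 1 | 1 | 0 | 0
1 | 0 | 0 | 1 | 1
1 | 0 | 1 | 0 | 0
1 | 1 | 0 | 0 | 0
1 | 1 | 1 | 1 | 1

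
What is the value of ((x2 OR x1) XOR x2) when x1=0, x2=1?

Substituting: ((1 OR 0) XOR 1)
= 0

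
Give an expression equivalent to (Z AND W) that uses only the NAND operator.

((Z NAND W) NAND (Z NAND W))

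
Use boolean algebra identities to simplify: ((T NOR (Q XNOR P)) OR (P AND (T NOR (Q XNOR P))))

By absorption (E OR (E AND v) = E):
= (T NOR (Q XNOR P))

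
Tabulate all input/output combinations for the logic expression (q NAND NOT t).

q | t | Output
--------------
0 | 0 | 1
0 | 1 | 1
1 | 0 | 0
1 | 1 | 1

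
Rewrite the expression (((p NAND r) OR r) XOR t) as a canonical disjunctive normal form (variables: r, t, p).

(NOT r AND NOT t AND NOT p) OR (NOT r AND NOT t AND p) OR (r AND NOT t AND NOT p) OR (r AND NOT t AND p)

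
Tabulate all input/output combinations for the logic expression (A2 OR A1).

A1 | A2 | Output
----------------
0 | 0 | 0
0 | 1 | 1
1 | 0 | 1
1 | 1 | 1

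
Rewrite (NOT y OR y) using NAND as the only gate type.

(((y NAND y) NAND (y NAND y)) NAND (y NAND y))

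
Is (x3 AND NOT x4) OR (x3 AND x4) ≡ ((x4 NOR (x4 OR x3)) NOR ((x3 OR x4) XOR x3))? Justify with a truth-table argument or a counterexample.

Yes, they are equivalent — the two output columns agree on all 4 assignments:
x3 | x4 | Expression 1 | Expression 2
-------------------------------------
0 | 0 | 0 | 0
0 | 1 | 0 | 0
1 | 0 | 1 | 1
1 | 1 | 1 | 1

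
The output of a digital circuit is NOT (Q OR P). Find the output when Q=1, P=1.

Substituting: NOT (1 OR 1)
= 0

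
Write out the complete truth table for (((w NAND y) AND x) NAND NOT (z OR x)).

y | w | x | z | Output
----------------------
0 | 0 | 0 | 0 | 1
0 | 0 | 0 | 1 | 1
0 | 0 | 1 | 0 | 1
0 | 0 | 1 | 1 | 1
0 | 1 | 0 | 0 | 1
0 | 1 | 0 | 1 | 1
0 | 1 | 1 | 0 | 1
0 | 1 | 1 | 1 | 1
1 | 0 | 0 | 0 | 1
1 | 0 | 0 | 1 | 1
1 | 0 | 1 | 0 | 1
1 | 0 | 1 | 1 | 1
1 | 1 | 0 | 0 | 1
1 | 1 | 0 | 1 | 1
1 | 1 | 1 | 0 | 1
1 | 1 | 1 | 1 | 1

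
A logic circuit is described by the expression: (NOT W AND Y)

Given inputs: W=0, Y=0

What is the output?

Substituting: (NOT 0 AND 0)
= 0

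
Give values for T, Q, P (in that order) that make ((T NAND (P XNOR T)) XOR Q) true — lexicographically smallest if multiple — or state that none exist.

T=0, Q=0, P=0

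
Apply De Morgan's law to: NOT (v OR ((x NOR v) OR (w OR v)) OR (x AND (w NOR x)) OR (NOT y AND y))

NOT v AND NOT ((x NOR v) OR (w OR v)) AND NOT (x AND (w NOR x)) AND NOT (NOT y AND y)
De Morgan's: NOT(OR of terms) = AND of negations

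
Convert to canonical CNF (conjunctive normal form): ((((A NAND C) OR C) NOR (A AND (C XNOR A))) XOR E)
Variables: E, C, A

(E OR C OR A) AND (E OR C OR NOT A) AND (E OR NOT C OR A) AND (E OR NOT C OR NOT A)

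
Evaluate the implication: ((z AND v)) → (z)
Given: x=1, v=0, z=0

Antecedent ((z AND v)) = 0; consequent (z) = 0.
0 → 0 = 1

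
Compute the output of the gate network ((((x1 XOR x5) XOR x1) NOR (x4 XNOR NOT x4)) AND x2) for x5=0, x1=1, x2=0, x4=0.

Substituting: ((((1 XOR 0) XOR 1) NOR (0 XNOR NOT 0)) AND 0)
= 0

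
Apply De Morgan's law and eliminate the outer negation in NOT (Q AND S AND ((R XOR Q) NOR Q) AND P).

NOT Q OR NOT S OR NOT ((R XOR Q) NOR Q) OR NOT P
De Morgan's: NOT(AND of terms) = OR of negations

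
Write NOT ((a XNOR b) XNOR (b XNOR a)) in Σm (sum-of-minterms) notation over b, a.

Σm() = FALSE (no minterms)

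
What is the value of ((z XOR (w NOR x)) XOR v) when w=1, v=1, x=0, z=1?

Substituting: ((1 XOR (1 NOR 0)) XOR 1)
= 0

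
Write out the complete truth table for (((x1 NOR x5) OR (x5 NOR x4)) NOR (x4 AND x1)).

x5 | x1 | x4 | Output
---------------------
0 | 0 | 0 | 0
0 | 0 | 1 | 0
0 | 1 | 0 | 0
0 | 1 | 1 | 0
1 | 0 | 0 | 1
1 | 0 | 1 | 1
1 | 1 | 0 | 1
1 | 1 | 1 | 0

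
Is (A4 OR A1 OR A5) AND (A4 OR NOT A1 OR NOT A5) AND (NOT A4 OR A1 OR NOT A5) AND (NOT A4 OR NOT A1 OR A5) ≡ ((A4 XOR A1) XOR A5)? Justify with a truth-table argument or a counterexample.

Yes, they are equivalent — the two output columns agree on all 8 assignments:
A4 | A1 | A5 | Expression 1 | Expression 2
------------------------------------------
0 | 0 | 0 | 0 | 0
0 | 0 | 1 | 1 | 1
0 | 1 | 0 | 1 | 1
0 | 1 | 1 | 0 | 0
1 | 0 | 0 | 1 | 1
1 | 0 | 1 | 0 | 0
1 | 1 | 0 | 0 | 0
1 | 1 | 1 | 1 | 1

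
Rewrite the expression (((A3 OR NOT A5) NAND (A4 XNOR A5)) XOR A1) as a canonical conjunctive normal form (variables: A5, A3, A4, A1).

(A5 OR A3 OR A4 OR A1) AND (A5 OR A3 OR NOT A4 OR NOT A1) AND (A5 OR NOT A3 OR A4 OR A1) AND (A5 OR NOT A3 OR NOT A4 OR NOT A1) AND (NOT A5 OR A3 OR A4 OR NOT A1) AND (NOT A5 OR A3 OR NOT A4 OR NOT A1) AND (NOT A5 OR NOT A3 OR A4 OR NOT A1) AND (NOT A5 OR NOT A3 OR NOT A4 OR A1)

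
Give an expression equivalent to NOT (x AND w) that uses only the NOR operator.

(((x NOR x) NOR (w NOR w)) NOR ((x NOR x) NOR (w NOR w)))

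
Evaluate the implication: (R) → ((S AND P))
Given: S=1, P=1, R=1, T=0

Antecedent (R) = 1; consequent ((S AND P)) = 1.
1 → 1 = 1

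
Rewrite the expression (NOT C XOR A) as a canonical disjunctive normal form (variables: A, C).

(NOT A AND NOT C) OR (A AND C)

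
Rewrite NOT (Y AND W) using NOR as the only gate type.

(((Y NOR Y) NOR (W NOR W)) NOR ((Y NOR Y) NOR (W NOR W)))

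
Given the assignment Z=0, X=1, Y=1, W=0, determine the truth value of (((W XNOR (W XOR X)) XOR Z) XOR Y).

Substituting: (((0 XNOR (0 XOR 1)) XOR 0) XOR 1)
= 1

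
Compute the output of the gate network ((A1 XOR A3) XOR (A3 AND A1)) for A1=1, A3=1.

Substituting: ((1 XOR 1) XOR (1 AND 1))
= 1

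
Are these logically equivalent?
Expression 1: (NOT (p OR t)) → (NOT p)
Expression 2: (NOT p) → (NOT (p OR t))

No, Converse is not equivalent to original (counterexample: p=0, t=1)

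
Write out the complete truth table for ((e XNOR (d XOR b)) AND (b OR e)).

d | e | b | Output
------------------
0 | 0 | 0 | 0
0 | 0 | 1 | 0
0 | 1 | 0 | 0
0 | 1 | 1 | 1
1 | 0 | 0 | 0
1 | 0 | 1 | 1
1 | 1 | 0 | 1
1 | 1 | 1 | 0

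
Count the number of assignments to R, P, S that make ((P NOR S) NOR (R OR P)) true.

Satisfying assignments: (0,0,1)
Count: 1 out of 8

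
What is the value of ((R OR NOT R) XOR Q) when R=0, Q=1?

Substituting: ((0 OR NOT 0) XOR 1)
= 0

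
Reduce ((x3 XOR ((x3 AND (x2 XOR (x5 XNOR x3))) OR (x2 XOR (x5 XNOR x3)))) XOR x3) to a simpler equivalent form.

By XOR self-cancellation ((E XOR v) XOR v = E) then absorption (E OR (E AND v) = E):
= (x2 XOR (x5 XNOR x3))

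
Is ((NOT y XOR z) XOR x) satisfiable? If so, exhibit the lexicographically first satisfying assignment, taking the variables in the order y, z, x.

y=0, z=0, x=0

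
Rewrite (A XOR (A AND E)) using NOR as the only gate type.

((((A NOR ((A NOR A) NOR (E NOR E))) NOR (A NOR ((A NOR A) NOR (E NOR E)))) NOR ((A NOR ((A NOR A) NOR (E NOR E))) NOR (A NOR ((A NOR A) NOR (E NOR E))))) NOR ((((A NOR A) NOR (((A NOR A) NOR (E NOR E)) NOR ((A NOR A) NOR (E NOR E)))) NOR ((A NOR A) NOR (((A NOR A) NOR (E NOR E)) NOR ((A NOR A) NOR (E NOR E))))) NOR (((A NOR A) NOR (((A NOR A) NOR (E NOR E)) NOR ((A NOR A) NOR (E NOR E)))) NOR ((A NOR A) NOR (((A NOR A) NOR (E NOR E)) NOR ((A NOR A) NOR (E NOR E)))))))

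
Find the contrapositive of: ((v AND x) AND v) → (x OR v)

Contrapositive: NOT (x OR v) → NOT ((v AND x) AND v)
Note: A statement and its contrapositive are logically equivalent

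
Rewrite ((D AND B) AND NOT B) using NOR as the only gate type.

((((D NOR D) NOR (B NOR B)) NOR ((D NOR D) NOR (B NOR B))) NOR ((B NOR B) NOR (B NOR B)))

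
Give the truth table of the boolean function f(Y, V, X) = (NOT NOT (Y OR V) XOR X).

Y | V | X | Output
------------------
0 | 0 | 0 | 0
0 | 0 | 1 | 1
0 | 1 | 0 | 1
0 | 1 | 1 | 0
1 | 0 | 0 | 1
1 | 0 | 1 | 0
1 | 1 | 0 | 1
1 | 1 | 1 | 0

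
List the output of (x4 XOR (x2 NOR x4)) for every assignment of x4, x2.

x4 | x2 | Output
----------------
0 | 0 | 1
0 | 1 | 0
1 | 0 | 1
1 | 1 | 1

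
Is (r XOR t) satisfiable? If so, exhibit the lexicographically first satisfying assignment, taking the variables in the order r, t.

r=0, t=1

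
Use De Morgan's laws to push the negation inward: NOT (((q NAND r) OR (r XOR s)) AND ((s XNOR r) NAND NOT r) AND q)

NOT ((q NAND r) OR (r XOR s)) OR NOT ((s XNOR r) NAND NOT r) OR NOT q
De Morgan's: NOT(AND of terms) = OR of negations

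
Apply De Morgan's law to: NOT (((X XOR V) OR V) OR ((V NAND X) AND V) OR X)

NOT ((X XOR V) OR V) AND NOT ((V NAND X) AND V) AND NOT X
De Morgan's: NOT(OR of terms) = AND of negations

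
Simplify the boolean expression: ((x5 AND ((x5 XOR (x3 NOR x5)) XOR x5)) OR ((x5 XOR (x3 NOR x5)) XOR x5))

By absorption (E OR (E AND v) = E) then XOR self-cancellation ((E XOR v) XOR v = E):
= (x3 NOR x5)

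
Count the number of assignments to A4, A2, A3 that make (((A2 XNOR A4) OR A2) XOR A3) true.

Satisfying assignments: (0,0,0), (0,1,0), (1,0,1), (1,1,0)
Count: 4 out of 8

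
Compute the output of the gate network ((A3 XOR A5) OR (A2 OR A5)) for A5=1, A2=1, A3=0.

Substituting: ((0 XOR 1) OR (1 OR 1))
= 1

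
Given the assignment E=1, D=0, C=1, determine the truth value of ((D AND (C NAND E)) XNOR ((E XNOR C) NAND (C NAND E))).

Substituting: ((0 AND (1 NAND 1)) XNOR ((1 XNOR 1) NAND (1 NAND 1)))
= 0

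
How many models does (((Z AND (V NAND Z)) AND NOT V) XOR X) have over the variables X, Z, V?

Satisfying assignments: (0,1,0), (1,0,0), (1,0,1), (1,1,1)
Count: 4 out of 8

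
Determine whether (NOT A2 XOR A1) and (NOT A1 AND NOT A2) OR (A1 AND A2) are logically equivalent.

Yes, they are equivalent — the two output columns agree on all 4 assignments:
A1 | A2 | Expression 1 | Expression 2
-------------------------------------
0 | 0 | 1 | 1
0 | 1 | 0 | 0
1 | 0 | 0 | 0
1 | 1 | 1 | 1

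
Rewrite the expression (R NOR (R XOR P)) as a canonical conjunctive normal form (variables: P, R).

(P OR NOT R) AND (NOT P OR R) AND (NOT P OR NOT R)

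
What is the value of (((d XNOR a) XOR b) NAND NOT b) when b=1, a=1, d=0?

Substituting: (((0 XNOR 1) XOR 1) NAND NOT 1)
= 1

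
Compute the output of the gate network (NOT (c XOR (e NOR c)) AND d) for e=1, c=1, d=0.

Substituting: (NOT (1 XOR (1 NOR 1)) AND 0)
= 0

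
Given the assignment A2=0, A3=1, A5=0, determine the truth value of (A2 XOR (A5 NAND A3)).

Substituting: (0 XOR (0 NAND 1))
= 1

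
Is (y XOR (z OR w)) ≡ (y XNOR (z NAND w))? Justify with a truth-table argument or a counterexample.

No. Counterexample: with w=0, z=1, y=0, Expression 1 = 1 but Expression 2 = 0.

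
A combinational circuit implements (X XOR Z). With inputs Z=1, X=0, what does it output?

Substituting: (0 XOR 1)
= 1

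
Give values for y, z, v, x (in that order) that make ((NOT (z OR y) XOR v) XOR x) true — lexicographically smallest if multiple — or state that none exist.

y=0, z=0, v=0, x=0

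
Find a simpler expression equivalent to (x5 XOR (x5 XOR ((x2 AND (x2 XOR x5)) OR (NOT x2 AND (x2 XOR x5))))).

By XOR self-cancellation ((E XOR v) XOR v = E) then distribution ((E AND v) OR (E AND NOT v) = E):
= (x2 XOR x5)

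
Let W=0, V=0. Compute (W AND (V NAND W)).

Substituting: (0 AND (0 NAND 0))
= 0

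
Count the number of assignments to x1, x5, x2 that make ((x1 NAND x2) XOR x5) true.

Satisfying assignments: (0,0,0), (0,0,1), (1,0,0), (1,1,1)
Count: 4 out of 8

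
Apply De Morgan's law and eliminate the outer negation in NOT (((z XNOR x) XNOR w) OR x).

NOT ((z XNOR x) XNOR w) AND NOT x
De Morgan's: NOT(OR of terms) = AND of negations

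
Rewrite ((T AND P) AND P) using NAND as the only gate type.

((((T NAND P) NAND (T NAND P)) NAND P) NAND (((T NAND P) NAND (T NAND P)) NAND P))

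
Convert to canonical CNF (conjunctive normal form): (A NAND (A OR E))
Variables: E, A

(E OR NOT A) AND (NOT E OR NOT A)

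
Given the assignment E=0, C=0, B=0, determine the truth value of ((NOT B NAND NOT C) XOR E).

Substituting: ((NOT 0 NAND NOT 0) XOR 0)
= 0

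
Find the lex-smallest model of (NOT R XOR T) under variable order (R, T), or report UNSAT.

R=0, T=0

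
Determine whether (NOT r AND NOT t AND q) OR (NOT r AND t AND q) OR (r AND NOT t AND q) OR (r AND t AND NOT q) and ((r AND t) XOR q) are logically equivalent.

Yes, they are equivalent — the two output columns agree on all 8 assignments:
r | t | q | Expression 1 | Expression 2
---------------------------------------
0 | 0 | 0 | 0 | 0
0 | 0 | 1 | 1 | 1
0 | 1 | 0 | 0 | 0
0 | 1 | 1 | 1 | 1
1 | 0 | 0 | 0 | 0
1 | 0 | 1 | 1 | 1
1 | 1 | 0 | 1 | 1
1 | 1 | 1 | 0 | 0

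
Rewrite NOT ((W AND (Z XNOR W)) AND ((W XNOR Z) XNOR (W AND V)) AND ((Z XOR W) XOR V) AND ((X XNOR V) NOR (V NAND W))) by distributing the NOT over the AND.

NOT (W AND (Z XNOR W)) OR NOT ((W XNOR Z) XNOR (W AND V)) OR NOT ((Z XOR W) XOR V) OR NOT ((X XNOR V) NOR (V NAND W))
De Morgan's: NOT(AND of terms) = OR of negations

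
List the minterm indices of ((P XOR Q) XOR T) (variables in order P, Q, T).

Σm(1, 2, 4, 7) = (NOT P AND NOT Q AND T) OR (NOT P AND Q AND NOT T) OR (P AND NOT Q AND NOT T) OR (P AND Q AND T)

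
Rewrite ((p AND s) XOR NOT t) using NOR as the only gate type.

((((((p NOR p) NOR (s NOR s)) NOR (t NOR t)) NOR (((p NOR p) NOR (s NOR s)) NOR (t NOR t))) NOR ((((p NOR p) NOR (s NOR s)) NOR (t NOR t)) NOR (((p NOR p) NOR (s NOR s)) NOR (t NOR t)))) NOR ((((((p NOR p) NOR (s NOR s)) NOR ((p NOR p) NOR (s NOR s))) NOR ((t NOR t) NOR (t NOR t))) NOR ((((p NOR p) NOR (s NOR s)) NOR ((p NOR p) NOR (s NOR s))) NOR ((t NOR t) NOR (t NOR t)))) NOR (((((p NOR p) NOR (s NOR s)) NOR ((p NOR p) NOR (s NOR s))) NOR ((t NOR t) NOR (t NOR t))) NOR ((((p NOR p) NOR (s NOR s)) NOR ((p NOR p) NOR (s NOR s))) NOR ((t NOR t) NOR (t NOR t))))))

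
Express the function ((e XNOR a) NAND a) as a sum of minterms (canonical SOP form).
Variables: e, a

Σm(0, 1, 2) = (NOT e AND NOT a) OR (NOT e AND a) OR (e AND NOT a)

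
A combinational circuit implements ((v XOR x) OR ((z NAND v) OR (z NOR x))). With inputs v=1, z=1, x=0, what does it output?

Substituting: ((1 XOR 0) OR ((1 NAND 1) OR (1 NOR 0)))
= 1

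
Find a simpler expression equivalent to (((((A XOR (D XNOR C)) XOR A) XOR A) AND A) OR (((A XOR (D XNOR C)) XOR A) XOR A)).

By absorption (E OR (E AND v) = E) then XOR self-cancellation ((E XOR v) XOR v = E):
= (A XOR (D XNOR C))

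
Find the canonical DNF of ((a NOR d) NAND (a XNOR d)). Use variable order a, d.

(NOT a AND d) OR (a AND NOT d) OR (a AND d)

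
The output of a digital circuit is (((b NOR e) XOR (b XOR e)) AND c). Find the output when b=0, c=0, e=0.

Substituting: (((0 NOR 0) XOR (0 XOR 0)) AND 0)
= 0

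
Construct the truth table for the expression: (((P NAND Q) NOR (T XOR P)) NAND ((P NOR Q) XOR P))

T | Q | P | Output
------------------
0 | 0 | 0 | 1
0 | 0 | 1 | 1
0 | 1 | 0 | 1
0 | 1 | 1 | 1
1 | 0 | 0 | 1
1 | 0 | 1 | 1
1 | 1 | 0 | 1
1 | 1 | 1 | 0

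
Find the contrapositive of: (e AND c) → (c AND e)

Contrapositive: NOT (c AND e) → NOT (e AND c)
Note: A statement and its contrapositive are logically equivalent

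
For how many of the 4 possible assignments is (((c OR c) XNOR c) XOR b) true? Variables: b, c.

Satisfying assignments: (0,0), (0,1)
Count: 2 out of 4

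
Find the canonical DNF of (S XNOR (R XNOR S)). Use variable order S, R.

(NOT S AND R) OR (S AND R)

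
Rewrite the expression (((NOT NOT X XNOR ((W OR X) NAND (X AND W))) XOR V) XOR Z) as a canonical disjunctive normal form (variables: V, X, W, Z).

(NOT V AND NOT X AND NOT W AND Z) OR (NOT V AND NOT X AND W AND Z) OR (NOT V AND X AND NOT W AND NOT Z) OR (NOT V AND X AND W AND Z) OR (V AND NOT X AND NOT W AND NOT Z) OR (V AND NOT X AND W AND NOT Z) OR (V AND X AND NOT W AND Z) OR (V AND X AND W AND NOT Z)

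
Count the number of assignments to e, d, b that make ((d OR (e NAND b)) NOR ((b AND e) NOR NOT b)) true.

Satisfying assignments: (1,0,1)
Count: 1 out of 8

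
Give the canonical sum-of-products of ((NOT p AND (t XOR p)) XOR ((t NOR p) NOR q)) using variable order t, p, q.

Σm(2, 5, 6) = (NOT t AND p AND NOT q) OR (t AND NOT p AND q) OR (t AND p AND NOT q)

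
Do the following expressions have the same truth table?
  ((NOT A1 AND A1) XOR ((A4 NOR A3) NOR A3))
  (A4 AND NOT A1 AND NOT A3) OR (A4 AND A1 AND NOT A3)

Yes, they are equivalent — the two output columns agree on all 8 assignments:
A4 | A1 | A3 | Expression 1 | Expression 2
------------------------------------------
0 | 0 | 0 | 0 | 0
0 | 0 | 1 | 0 | 0
0 | 1 | 0 | 0 | 0
0 | 1 | 1 | 0 | 0
1 | 0 | 0 | 1 | 1
1 | 0 | 1 | 0 | 0
1 | 1 | 0 | 1 | 1
1 | 1 | 1 | 0 | 0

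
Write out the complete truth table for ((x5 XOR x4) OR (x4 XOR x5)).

x4 | x5 | Output
----------------
0 | 0 | 0
0 | 1 | 1
1 | 0 | 1
1 | 1 | 0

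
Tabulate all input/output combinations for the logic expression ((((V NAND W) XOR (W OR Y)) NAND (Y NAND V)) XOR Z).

Z | Y | V | W | Output
----------------------
0 | 0 | 0 | 0 | 0
0 | 0 | 0 | 1 | 1
0 | 0 | 1 | 0 | 0
0 | 0 | 1 | 1 | 0
0 | 1 | 0 | 0 | 1
0 | 1 | 0 | 1 | 1
0 | 1 | 1 | 0 | 1
0 | 1 | 1 | 1 | 1
1 | 0 | 0 | 0 | 1
1 | 0 | 0 | 1 | 0
1 | 0 | 1 | 0 | 1
1 | 0 | 1 | 1 | 1
1 | 1 | 0 | 0 | 0
1 | 1 | 0 | 1 | 0
1 | 1 | 1 | 0 | 0
1 | 1 | 1 | 1 | 0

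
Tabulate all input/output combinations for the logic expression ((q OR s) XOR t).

t | q | s | Output
------------------
0 | 0 | 0 | 0
0 | 0 | 1 | 1
0 | 1 | 0 | 1
0 | 1 | 1 | 1
1 | 0 | 0 | 1
1 | 0 | 1 | 0
1 | 1 | 0 | 0
1 | 1 | 1 | 0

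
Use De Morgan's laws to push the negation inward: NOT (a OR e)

NOT a AND NOT e
De Morgan's: NOT(OR of terms) = AND of negations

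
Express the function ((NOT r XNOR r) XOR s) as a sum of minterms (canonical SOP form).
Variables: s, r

Σm(2, 3) = (s AND NOT r) OR (s AND r)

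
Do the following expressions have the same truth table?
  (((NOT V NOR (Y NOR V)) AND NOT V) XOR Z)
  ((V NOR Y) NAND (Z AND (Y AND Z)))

No. Counterexample: with V=0, Y=0, Z=0, Expression 1 = 0 but Expression 2 = 1.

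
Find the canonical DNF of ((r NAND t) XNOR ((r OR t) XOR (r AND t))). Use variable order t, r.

(NOT t AND r) OR (t AND NOT r) OR (t AND r)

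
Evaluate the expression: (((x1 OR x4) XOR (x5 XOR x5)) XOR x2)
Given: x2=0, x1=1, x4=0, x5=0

Substituting: (((1 OR 0) XOR (0 XOR 0)) XOR 0)
= 1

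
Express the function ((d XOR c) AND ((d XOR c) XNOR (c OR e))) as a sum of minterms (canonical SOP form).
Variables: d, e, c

Σm(1, 3, 6) = (NOT d AND NOT e AND c) OR (NOT d AND e AND c) OR (d AND e AND NOT c)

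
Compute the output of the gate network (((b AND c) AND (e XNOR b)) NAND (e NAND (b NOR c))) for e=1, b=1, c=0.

Substituting: (((1 AND 0) AND (1 XNOR 1)) NAND (1 NAND (1 NOR 0)))
= 1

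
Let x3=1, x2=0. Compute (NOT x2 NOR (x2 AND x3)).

Substituting: (NOT 0 NOR (0 AND 1))
= 0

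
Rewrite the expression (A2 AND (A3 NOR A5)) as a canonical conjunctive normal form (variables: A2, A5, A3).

(A2 OR A5 OR A3) AND (A2 OR A5 OR NOT A3) AND (A2 OR NOT A5 OR A3) AND (A2 OR NOT A5 OR NOT A3) AND (NOT A2 OR A5 OR NOT A3) AND (NOT A2 OR NOT A5 OR A3) AND (NOT A2 OR NOT A5 OR NOT A3)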